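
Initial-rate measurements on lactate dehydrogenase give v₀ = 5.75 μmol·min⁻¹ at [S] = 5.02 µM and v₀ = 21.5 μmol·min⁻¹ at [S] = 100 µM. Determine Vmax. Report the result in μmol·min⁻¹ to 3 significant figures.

From v = Vmax[S]/(Km+[S]), each point gives Vmax = v(Km+[S])/[S].
Equating: 5.75(Km+5.02)/5.02 = 21.5(Km+100)/100.
1.145·Km + 5.75 = 0.2150·Km + 21.5, so (1.145 − 0.2150)·Km = 21.5 − 5.75.
Km = 15.75/0.9304 = 16.9 µM; then Vmax = 5.75(16.9+5.02)/5.02 = 25.1 μmol·min⁻¹.

25.1 μmol·min⁻¹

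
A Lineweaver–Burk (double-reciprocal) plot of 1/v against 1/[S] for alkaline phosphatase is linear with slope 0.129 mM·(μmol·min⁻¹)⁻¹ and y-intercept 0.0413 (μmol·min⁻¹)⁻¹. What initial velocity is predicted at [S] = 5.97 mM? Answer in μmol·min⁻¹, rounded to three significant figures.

The y-intercept is 1/Vmax, so Vmax = 1/0.0413 = 24.2 μmol·min⁻¹.
The slope is Km/Vmax, so Km = 0.129 × 24.2 = 3.12 mM.
Then v = 24.2 × 5.97/(3.12 + 5.97) = 15.9 μmol·min⁻¹.

15.9 μmol·min⁻¹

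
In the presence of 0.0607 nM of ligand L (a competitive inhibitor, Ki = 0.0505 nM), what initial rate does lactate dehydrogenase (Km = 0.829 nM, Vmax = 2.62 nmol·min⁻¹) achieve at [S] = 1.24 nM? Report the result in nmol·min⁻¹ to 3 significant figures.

1.06 nmol·min⁻¹

With α = 1 + [I]/Ki = 1 + 0.0607/0.0505 = 2.202, the competitive rate law is v = Vmax[S] / (αKm + [S]).
v = 2.62×1.24 / (2.202×0.829 + 1.24) = 3.249/3.065 = 1.06 nmol·min⁻¹.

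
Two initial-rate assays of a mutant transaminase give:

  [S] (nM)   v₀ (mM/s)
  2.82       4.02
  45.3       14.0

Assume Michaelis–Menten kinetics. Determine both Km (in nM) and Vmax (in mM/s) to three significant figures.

In reciprocal form, 1/v = (Km/Vmax)·(1/[S]) + 1/Vmax. The two points give (1/[S], 1/v) = (0.3546, 0.2488) and (0.02208, 0.07143).
Slope = (0.2488 − 0.07143)/(0.3546 − 0.02208) = 0.5333; intercept = 0.2488 − 0.5333×0.3546 = 0.05966.
Vmax = 1/intercept = 16.8 mM/s; Km = slope × Vmax = 0.5333 × 16.8 = 8.94 nM.

Km = 8.94 nM; Vmax = 16.8 mM/s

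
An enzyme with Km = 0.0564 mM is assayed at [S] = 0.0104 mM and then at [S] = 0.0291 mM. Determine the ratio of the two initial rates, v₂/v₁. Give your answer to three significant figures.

Since Vmax cancels, v₂/v₁ = [S]₂(Km+[S]₁) / [S]₁(Km+[S]₂).
= 0.0291×(0.0564+0.0104) / (0.0104×(0.0564+0.0291)) = 0.001944/0.0008892 = 2.19.

2.19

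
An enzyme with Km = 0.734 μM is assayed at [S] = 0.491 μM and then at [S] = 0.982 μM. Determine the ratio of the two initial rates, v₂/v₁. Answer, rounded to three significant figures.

1.43

The fractional saturations are [S]/(Km+[S]) = 0.491/1.225 = 0.4008 and 0.982/1.716 = 0.5723.
v₂/v₁ is just their ratio: 0.5723/0.4008 = 1.43.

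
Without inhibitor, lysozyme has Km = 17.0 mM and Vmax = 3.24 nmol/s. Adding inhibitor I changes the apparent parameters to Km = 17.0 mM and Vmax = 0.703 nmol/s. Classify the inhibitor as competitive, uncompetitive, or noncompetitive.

Vmax decreases (3.24 → 0.703 nmol/s) while Km is unchanged — pure noncompetitive inhibition.

noncompetitive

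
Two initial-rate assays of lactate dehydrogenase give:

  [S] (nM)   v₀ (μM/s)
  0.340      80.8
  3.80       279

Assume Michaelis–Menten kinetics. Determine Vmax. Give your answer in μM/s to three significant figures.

368 μM/s

From v = Vmax[S]/(Km+[S]), each point gives Vmax = v(Km+[S])/[S].
Equating: 80.8(Km+0.340)/0.340 = 279(Km+3.80)/3.80.
237.6·Km + 80.8 = 73.42·Km + 279, so (237.6 − 73.42)·Km = 279 − 80.8.
Km = 198.2/164.2 = 1.21 nM; then Vmax = 80.8(1.21+0.340)/0.340 = 368 μM/s.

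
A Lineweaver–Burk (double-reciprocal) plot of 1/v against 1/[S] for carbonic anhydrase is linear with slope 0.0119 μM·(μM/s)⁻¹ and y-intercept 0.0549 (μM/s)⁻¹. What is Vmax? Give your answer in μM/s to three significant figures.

18.2 μM/s

The y-intercept of a Lineweaver–Burk plot equals 1/Vmax, so Vmax = 1/0.0549 = 18.2 μM/s.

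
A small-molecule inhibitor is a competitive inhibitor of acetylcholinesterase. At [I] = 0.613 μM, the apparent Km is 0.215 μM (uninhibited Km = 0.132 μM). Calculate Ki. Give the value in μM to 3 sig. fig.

Competitive: Km,app = α·Km with α = 1 + [I]/Ki.
α = Km,app/Km = 0.215/0.132 = 1.629.
Since α = 1 + [I]/Ki, [I]/Ki = 1.629 − 1 = 0.6288 and Ki = 0.613/0.6288 = 0.975 μM.

0.975 μM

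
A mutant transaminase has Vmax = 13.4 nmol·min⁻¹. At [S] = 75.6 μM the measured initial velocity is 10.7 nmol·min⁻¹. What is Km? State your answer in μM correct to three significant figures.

19.1 μM

From v = Vmax[S]/(Km+[S]), Km = [S](Vmax − v)/v.
Km = 75.6 × (13.4 − 10.7) / 10.7 = 204.1/10.7 = 19.1 μM.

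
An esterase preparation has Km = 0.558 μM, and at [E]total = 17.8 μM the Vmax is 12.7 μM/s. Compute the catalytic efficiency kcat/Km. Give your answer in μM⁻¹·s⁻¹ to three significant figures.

1.28 μM⁻¹·s⁻¹

kcat = Vmax/[E]total = 12.7/17.8 = 0.713 s⁻¹.
kcat/Km = 0.713/0.558 = 1.28 μM⁻¹·s⁻¹.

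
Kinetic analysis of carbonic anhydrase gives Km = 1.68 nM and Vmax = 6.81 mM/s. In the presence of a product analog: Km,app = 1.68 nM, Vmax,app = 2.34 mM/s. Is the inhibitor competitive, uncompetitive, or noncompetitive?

noncompetitive

Vmax decreases (6.81 → 2.34 mM/s) while Km is unchanged — pure noncompetitive inhibition.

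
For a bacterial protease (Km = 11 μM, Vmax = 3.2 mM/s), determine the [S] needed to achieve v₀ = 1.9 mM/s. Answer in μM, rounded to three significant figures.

Rearranging v = Vmax[S]/(Km+[S]) gives [S] = Km·v/(Vmax − v).
[S] = 11 × 1.9 / (3.2 − 1.9) = 20.90/1.300 = 16.1 μM.

16.1 μM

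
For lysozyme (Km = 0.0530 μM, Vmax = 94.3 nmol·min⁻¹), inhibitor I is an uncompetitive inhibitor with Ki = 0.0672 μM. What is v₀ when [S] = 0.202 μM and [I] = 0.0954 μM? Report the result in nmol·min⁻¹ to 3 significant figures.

With α = 1 + [I]/Ki = 1 + 0.0954/0.0672 = 2.420, the uncompetitive rate law is v = (Vmax/α)·[S] / (Km/α + [S]).
v = (94.3/2.420)×0.202 / (0.0530/2.420 + 0.202) = 7.872/0.2239 = 35.2 nmol·min⁻¹.

35.2 nmol·min⁻¹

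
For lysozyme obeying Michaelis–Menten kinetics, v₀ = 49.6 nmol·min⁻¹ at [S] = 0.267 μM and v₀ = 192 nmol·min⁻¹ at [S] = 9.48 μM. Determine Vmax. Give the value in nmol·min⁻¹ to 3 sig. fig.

209 nmol·min⁻¹

From v = Vmax[S]/(Km+[S]), each point gives Vmax = v(Km+[S])/[S].
Equating: 49.6(Km+0.267)/0.267 = 192(Km+9.48)/9.48.
185.8·Km + 49.6 = 20.25·Km + 192, so (185.8 − 20.25)·Km = 192 − 49.6.
Km = 142.4/165.5 = 0.860 μM; then Vmax = 49.6(0.860+0.267)/0.267 = 209 nmol·min⁻¹.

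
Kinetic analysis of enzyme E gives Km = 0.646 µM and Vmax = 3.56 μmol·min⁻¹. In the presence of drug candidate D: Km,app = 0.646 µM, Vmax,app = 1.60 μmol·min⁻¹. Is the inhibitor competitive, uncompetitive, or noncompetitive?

noncompetitive

Vmax decreases (3.56 → 1.60 μmol·min⁻¹) while Km is unchanged — pure noncompetitive inhibition.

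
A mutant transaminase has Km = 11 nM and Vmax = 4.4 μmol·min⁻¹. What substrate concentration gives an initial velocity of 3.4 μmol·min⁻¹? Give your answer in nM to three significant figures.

37.4 nM

The required fractional saturation is v/Vmax = 3.4/4.4 = 0.7727.
Then [S]/(Km+[S]) = 0.7727 ⇒ [S] = 11 × 0.7727/(1 − 0.7727) = 37.4 nM.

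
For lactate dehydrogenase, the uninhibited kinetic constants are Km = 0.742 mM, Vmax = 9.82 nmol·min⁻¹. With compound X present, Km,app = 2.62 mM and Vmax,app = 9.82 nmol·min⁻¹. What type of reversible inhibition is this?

competitive

Km increases (0.742 → 2.62 mM) while Vmax is unchanged — the hallmark of competitive inhibition.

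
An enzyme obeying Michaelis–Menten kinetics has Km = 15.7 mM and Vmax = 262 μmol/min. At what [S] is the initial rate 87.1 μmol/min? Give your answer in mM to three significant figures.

The required fractional saturation is v/Vmax = 87.1/262 = 0.3324.
Then [S]/(Km+[S]) = 0.3324 ⇒ [S] = 15.7 × 0.3324/(1 − 0.3324) = 7.82 mM.

7.82 mM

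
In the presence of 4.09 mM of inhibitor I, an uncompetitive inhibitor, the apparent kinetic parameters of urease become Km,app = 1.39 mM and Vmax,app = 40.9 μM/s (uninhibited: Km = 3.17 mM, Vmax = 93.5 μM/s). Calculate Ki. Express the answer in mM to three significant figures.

3.18 mM

Uncompetitive: Vmax,app = Vmax/α (and Km,app = Km/α) with α = 1 + [I]/Ki.
α = Vmax/Vmax,app = 93.5/40.9 = 2.286.
Ki = [I]/(α − 1) = 4.09/1.286 = 3.18 mM.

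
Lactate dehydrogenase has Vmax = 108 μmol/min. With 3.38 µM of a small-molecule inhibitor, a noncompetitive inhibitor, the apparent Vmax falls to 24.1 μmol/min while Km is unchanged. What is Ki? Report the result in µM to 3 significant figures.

0.971 µM

Noncompetitive: Vmax,app = Vmax/α with α = 1 + [I]/Ki.
α = Vmax/Vmax,app = 108/24.1 = 4.481.
Since α = 1 + [I]/Ki, [I]/Ki = 4.481 − 1 = 3.481 and Ki = 3.38/3.481 = 0.971 µM.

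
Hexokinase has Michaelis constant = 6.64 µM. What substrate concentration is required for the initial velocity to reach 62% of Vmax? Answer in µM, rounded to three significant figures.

v/Vmax = [S]/(Km+[S]) = 0.62, so [S] = Km·0.62/(1 − 0.62) = 6.64 × 1.632.
[S] = 10.8 µM.

10.8 µM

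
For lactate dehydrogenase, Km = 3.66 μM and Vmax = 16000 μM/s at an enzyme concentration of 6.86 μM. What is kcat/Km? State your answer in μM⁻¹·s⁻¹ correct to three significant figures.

637 μM⁻¹·s⁻¹

kcat = Vmax/[E]total = 16000/6.86 = 2330 s⁻¹.
kcat/Km = 2330/3.66 = 637 μM⁻¹·s⁻¹.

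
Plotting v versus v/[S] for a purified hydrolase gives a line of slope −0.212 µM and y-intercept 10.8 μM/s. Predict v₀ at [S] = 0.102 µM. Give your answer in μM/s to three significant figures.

In the Eadie–Hofstee form v = Vmax − Km·(v/[S]), the slope is −Km and the intercept is Vmax, so Km = 0.212 µM and Vmax = 10.8 μM/s.
v = 10.8 × 0.102/(0.212 + 0.102) = 3.51 μM/s.

3.51 μM/s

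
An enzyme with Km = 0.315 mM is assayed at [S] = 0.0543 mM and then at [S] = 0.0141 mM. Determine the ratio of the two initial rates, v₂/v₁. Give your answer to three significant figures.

0.291

The fractional saturations are [S]/(Km+[S]) = 0.0543/0.3693 = 0.1470 and 0.0141/0.3291 = 0.04284.
v₂/v₁ is just their ratio: 0.04284/0.1470 = 0.291.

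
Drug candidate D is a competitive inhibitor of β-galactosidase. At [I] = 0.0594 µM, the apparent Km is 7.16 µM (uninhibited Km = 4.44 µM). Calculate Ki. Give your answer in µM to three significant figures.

0.0970 µM

Competitive: Km,app = α·Km with α = 1 + [I]/Ki.
α = Km,app/Km = 7.16/4.44 = 1.613.
Ki = [I]/(α − 1) = 0.0594/0.6126 = 0.0970 µM.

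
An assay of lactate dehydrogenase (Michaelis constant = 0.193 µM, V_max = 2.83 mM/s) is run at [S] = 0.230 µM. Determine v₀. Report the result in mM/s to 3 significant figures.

1.54 mM/s

[S]/(Km+[S]) = 0.230/0.4230 = 0.5437, the fractional saturation.
v = 0.5437 × Vmax = 0.5437 × 2.83 = 1.54 mM/s.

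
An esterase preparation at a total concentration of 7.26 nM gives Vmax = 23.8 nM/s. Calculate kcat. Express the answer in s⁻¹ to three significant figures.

kcat = Vmax/[E]total = 23.8 nM/s / 7.26 nM = 3.28 s⁻¹.

3.28 s⁻¹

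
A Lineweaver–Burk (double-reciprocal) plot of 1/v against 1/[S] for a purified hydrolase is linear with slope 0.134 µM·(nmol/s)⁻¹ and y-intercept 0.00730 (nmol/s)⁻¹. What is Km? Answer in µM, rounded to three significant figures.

y-intercept = 1/Vmax ⇒ Vmax = 137 nmol/s; slope = Km/Vmax ⇒ Km = slope × Vmax.
Km = 0.134 × 137 = 18.4 µM.

18.4 µM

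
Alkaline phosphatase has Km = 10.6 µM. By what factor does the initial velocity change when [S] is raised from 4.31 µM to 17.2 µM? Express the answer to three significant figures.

2.14

The fractional saturations are [S]/(Km+[S]) = 4.31/14.91 = 0.2891 and 17.2/27.80 = 0.6187.
v₂/v₁ is just their ratio: 0.6187/0.2891 = 2.14.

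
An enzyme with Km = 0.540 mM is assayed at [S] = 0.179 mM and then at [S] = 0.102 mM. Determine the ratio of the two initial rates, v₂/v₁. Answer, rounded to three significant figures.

The fractional saturations are [S]/(Km+[S]) = 0.179/0.7190 = 0.2490 and 0.102/0.6420 = 0.1589.
v₂/v₁ is just their ratio: 0.1589/0.2490 = 0.638.

0.638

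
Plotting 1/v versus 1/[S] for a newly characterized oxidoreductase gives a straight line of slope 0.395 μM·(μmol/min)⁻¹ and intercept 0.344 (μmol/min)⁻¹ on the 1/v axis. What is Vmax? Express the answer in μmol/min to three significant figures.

The y-intercept of a Lineweaver–Burk plot equals 1/Vmax, so Vmax = 1/0.344 = 2.91 μmol/min.

2.91 μmol/min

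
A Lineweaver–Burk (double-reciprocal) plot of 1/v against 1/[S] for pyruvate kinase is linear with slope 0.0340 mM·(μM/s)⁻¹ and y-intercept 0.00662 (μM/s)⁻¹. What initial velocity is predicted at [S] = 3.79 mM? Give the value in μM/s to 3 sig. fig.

The y-intercept is 1/Vmax, so Vmax = 1/0.00662 = 151 μM/s.
The slope is Km/Vmax, so Km = 0.0340 × 151 = 5.14 mM.
Then v = 151 × 3.79/(5.14 + 3.79) = 64.1 μM/s.

64.1 μM/s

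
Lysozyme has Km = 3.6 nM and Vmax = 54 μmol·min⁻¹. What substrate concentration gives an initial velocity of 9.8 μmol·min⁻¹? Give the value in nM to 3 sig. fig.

0.798 nM

The required fractional saturation is v/Vmax = 9.8/54 = 0.1815.
Then [S]/(Km+[S]) = 0.1815 ⇒ [S] = 3.6 × 0.1815/(1 − 0.1815) = 0.798 nM.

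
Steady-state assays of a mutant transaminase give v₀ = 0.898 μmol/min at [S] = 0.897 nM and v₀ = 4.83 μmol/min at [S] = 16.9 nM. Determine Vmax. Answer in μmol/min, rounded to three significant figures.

6.40 μmol/min

In reciprocal form, 1/v = (Km/Vmax)·(1/[S]) + 1/Vmax. The two points give (1/[S], 1/v) = (1.115, 1.114) and (0.05917, 0.2070).
Slope = (1.114 − 0.2070)/(1.115 − 0.05917) = 0.8588; intercept = 1.114 − 0.8588×1.115 = 0.1562.
Vmax = 1/intercept = 6.40 μmol/min; Km = slope × Vmax = 0.8588 × 6.40 = 5.50 nM.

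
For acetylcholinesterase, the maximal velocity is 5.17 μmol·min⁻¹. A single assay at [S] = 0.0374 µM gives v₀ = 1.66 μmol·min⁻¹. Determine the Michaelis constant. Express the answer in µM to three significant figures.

v/Vmax = 1.66/5.17 = 0.3211 = [S]/(Km+[S]).
So Km + [S] = [S]/0.3211 = 0.1165 µM, giving Km = 0.1165 − 0.0374 = 0.0791 µM.

0.0791 µM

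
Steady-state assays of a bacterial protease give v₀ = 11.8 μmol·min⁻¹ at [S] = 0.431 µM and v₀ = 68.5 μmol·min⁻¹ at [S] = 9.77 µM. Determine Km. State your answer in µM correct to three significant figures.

2.78 µM

From v = Vmax[S]/(Km+[S]), each point gives Vmax = v(Km+[S])/[S].
Equating: 11.8(Km+0.431)/0.431 = 68.5(Km+9.77)/9.77.
27.38·Km + 11.8 = 7.011·Km + 68.5, so (27.38 − 7.011)·Km = 68.5 − 11.8.
Km = 56.70/20.37 = 2.78 µM; then Vmax = 11.8(2.78+0.431)/0.431 = 88.0 μmol·min⁻¹.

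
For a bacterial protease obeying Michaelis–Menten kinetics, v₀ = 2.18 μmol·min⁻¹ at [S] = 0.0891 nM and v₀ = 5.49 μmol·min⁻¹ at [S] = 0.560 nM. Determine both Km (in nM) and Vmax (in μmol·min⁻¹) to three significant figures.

From v = Vmax[S]/(Km+[S]), each point gives Vmax = v(Km+[S])/[S].
Equating: 2.18(Km+0.0891)/0.0891 = 5.49(Km+0.560)/0.560.
24.47·Km + 2.18 = 9.804·Km + 5.49, so (24.47 − 9.804)·Km = 5.49 − 2.18.
Km = 3.310/14.66 = 0.226 nM; then Vmax = 2.18(0.226+0.0891)/0.0891 = 7.70 μmol·min⁻¹.

Km = 0.226 nM; Vmax = 7.70 μmol·min⁻¹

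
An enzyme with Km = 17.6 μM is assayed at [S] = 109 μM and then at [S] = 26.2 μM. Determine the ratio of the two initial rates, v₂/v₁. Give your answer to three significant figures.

Since Vmax cancels, v₂/v₁ = [S]₂(Km+[S]₁) / [S]₁(Km+[S]₂).
= 26.2×(17.6+109) / (109×(17.6+26.2)) = 3317/4774 = 0.695.

0.695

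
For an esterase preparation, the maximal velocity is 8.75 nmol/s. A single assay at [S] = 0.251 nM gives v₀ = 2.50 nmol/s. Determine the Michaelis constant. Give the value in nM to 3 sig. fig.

From v = Vmax[S]/(Km+[S]), Km = [S](Vmax − v)/v.
Km = 0.251 × (8.75 − 2.50) / 2.50 = 1.569/2.50 = 0.628 nM.

0.628 nM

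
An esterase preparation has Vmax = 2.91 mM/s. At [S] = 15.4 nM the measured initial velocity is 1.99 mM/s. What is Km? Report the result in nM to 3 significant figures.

v/Vmax = 1.99/2.91 = 0.6838 = [S]/(Km+[S]).
So Km + [S] = [S]/0.6838 = 22.52 nM, giving Km = 22.52 − 15.4 = 7.12 nM.

7.12 nM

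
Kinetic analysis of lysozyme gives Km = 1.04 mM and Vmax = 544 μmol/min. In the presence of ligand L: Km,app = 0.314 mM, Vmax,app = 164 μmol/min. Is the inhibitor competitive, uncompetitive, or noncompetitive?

Both Km and Vmax decrease by the same factor (~3.31-fold) — characteristic of uncompetitive inhibition.

uncompetitive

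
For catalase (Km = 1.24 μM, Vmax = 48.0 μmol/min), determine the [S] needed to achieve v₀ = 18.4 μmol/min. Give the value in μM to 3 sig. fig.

The required fractional saturation is v/Vmax = 18.4/48.0 = 0.3833.
Then [S]/(Km+[S]) = 0.3833 ⇒ [S] = 1.24 × 0.3833/(1 − 0.3833) = 0.771 μM.

0.771 μM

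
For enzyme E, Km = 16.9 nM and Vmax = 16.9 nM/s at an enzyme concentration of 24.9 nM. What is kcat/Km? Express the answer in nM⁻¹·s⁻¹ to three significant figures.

kcat = Vmax/[E]total = 16.9/24.9 = 0.679 s⁻¹.
kcat/Km = 0.679/16.9 = 0.0402 nM⁻¹·s⁻¹.

0.0402 nM⁻¹·s⁻¹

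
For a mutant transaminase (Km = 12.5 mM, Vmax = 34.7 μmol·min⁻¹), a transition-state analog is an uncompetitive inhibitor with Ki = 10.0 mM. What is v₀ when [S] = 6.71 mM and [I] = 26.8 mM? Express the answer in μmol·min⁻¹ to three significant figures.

α = 1 + [I]/Ki = 1 + 26.8/10.0 = 3.680.
For an uncompetitive inhibitor, both parameters are divided by α, giving Vmax/α and Km/α: Km,app = 3.40 mM, Vmax,app = 9.43 μmol·min⁻¹.
v = Vmax,app·[S]/(Km,app + [S]) = 9.43 × 6.71/(3.40 + 6.71) = 6.26 μmol·min⁻¹.

6.26 μmol·min⁻¹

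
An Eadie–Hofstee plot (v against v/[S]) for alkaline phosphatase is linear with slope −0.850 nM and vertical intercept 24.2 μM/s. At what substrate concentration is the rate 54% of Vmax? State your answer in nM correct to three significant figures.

0.998 nM

The Eadie–Hofstee slope gives Km = 0.850 nM (slope = −Km).
v/Vmax = [S]/(Km+[S]) = 0.54 ⇒ [S] = Km·0.54/(1−0.54) = 0.850 × 1.174 = 0.998 nM.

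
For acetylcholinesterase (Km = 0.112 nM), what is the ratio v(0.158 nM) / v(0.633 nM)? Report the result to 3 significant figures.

0.689

The fractional saturations are [S]/(Km+[S]) = 0.633/0.7450 = 0.8497 and 0.158/0.2700 = 0.5852.
v₂/v₁ is just their ratio: 0.5852/0.8497 = 0.689.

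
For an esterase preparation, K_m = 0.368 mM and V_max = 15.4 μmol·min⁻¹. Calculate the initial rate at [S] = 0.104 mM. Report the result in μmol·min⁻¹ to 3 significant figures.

3.39 μmol·min⁻¹

[S]/(Km+[S]) = 0.104/0.4720 = 0.2203, the fractional saturation.
v = 0.2203 × Vmax = 0.2203 × 15.4 = 3.39 μmol·min⁻¹.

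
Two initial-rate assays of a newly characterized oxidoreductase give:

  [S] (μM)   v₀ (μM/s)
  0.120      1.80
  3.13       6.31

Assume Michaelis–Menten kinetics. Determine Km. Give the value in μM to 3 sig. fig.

0.347 μM

From v = Vmax[S]/(Km+[S]), each point gives Vmax = v(Km+[S])/[S].
Equating: 1.80(Km+0.120)/0.120 = 6.31(Km+3.13)/3.13.
15.00·Km + 1.80 = 2.016·Km + 6.31, so (15.00 − 2.016)·Km = 6.31 − 1.80.
Km = 4.510/12.98 = 0.347 μM; then Vmax = 1.80(0.347+0.120)/0.120 = 7.01 μM/s.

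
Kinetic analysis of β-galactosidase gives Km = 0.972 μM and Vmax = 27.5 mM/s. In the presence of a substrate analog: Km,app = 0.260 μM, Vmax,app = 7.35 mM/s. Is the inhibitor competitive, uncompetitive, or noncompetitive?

uncompetitive

Both Km and Vmax decrease by the same factor (~3.74-fold) — characteristic of uncompetitive inhibition.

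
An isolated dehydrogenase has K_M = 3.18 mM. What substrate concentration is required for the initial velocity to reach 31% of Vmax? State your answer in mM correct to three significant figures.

v/Vmax = [S]/(Km+[S]) = 0.31, so [S] = Km·0.31/(1 − 0.31) = 3.18 × 0.4493.
[S] = 1.43 mM.

1.43 mM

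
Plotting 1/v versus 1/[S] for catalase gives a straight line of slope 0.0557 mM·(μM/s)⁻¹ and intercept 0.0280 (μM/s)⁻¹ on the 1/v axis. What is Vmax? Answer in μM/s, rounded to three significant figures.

35.7 μM/s

The y-intercept of a Lineweaver–Burk plot equals 1/Vmax, so Vmax = 1/0.0280 = 35.7 μM/s.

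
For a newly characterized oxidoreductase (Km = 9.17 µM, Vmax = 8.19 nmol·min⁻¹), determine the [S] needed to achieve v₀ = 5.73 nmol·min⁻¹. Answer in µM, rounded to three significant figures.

21.4 µM

The required fractional saturation is v/Vmax = 5.73/8.19 = 0.6996.
Then [S]/(Km+[S]) = 0.6996 ⇒ [S] = 9.17 × 0.6996/(1 − 0.6996) = 21.4 µM.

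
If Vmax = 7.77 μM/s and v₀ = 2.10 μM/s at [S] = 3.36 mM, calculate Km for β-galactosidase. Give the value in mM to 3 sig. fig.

9.07 mM

v/Vmax = 2.10/7.77 = 0.2703 = [S]/(Km+[S]).
So Km + [S] = [S]/0.2703 = 12.43 mM, giving Km = 12.43 − 3.36 = 9.07 mM.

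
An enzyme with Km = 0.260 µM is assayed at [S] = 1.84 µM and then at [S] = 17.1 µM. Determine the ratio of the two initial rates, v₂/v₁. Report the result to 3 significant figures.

1.12

The fractional saturations are [S]/(Km+[S]) = 1.84/2.100 = 0.8762 and 17.1/17.36 = 0.9850.
v₂/v₁ is just their ratio: 0.9850/0.8762 = 1.12.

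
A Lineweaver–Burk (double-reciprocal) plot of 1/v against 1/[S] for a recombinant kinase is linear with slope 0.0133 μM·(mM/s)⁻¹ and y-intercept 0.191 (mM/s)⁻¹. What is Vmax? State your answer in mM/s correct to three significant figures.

5.24 mM/s

The y-intercept of a Lineweaver–Burk plot equals 1/Vmax, so Vmax = 1/0.191 = 5.24 mM/s.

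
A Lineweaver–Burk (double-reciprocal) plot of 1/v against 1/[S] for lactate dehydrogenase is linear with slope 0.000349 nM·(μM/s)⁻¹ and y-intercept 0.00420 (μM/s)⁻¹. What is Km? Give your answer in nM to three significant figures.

y-intercept = 1/Vmax ⇒ Vmax = 238 μM/s; slope = Km/Vmax ⇒ Km = slope × Vmax.
Km = 0.000349 × 238 = 0.0831 nM.

0.0831 nM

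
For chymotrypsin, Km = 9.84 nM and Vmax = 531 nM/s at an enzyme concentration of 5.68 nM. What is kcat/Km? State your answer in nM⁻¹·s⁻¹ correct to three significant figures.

kcat = Vmax/[E]total = 531/5.68 = 93.5 s⁻¹.
kcat/Km = 93.5/9.84 = 9.50 nM⁻¹·s⁻¹.

9.50 nM⁻¹·s⁻¹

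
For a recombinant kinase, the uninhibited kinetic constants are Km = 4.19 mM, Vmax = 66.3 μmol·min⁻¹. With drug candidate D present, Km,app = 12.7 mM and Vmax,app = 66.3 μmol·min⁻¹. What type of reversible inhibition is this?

Km increases (4.19 → 12.7 mM) while Vmax is unchanged — the hallmark of competitive inhibition.

competitive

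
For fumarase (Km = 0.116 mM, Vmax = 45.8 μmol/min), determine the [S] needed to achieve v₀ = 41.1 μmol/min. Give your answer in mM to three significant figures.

1.01 mM

The required fractional saturation is v/Vmax = 41.1/45.8 = 0.8974.
Then [S]/(Km+[S]) = 0.8974 ⇒ [S] = 0.116 × 0.8974/(1 − 0.8974) = 1.01 mM.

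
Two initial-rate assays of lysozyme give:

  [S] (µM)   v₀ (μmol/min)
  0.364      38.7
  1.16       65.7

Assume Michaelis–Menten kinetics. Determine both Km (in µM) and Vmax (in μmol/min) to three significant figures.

In reciprocal form, 1/v = (Km/Vmax)·(1/[S]) + 1/Vmax. The two points give (1/[S], 1/v) = (2.747, 0.02584) and (0.8621, 0.01522).
Slope = (0.02584 − 0.01522)/(2.747 − 0.8621) = 0.005633; intercept = 0.02584 − 0.005633×2.747 = 0.01036.
Vmax = 1/intercept = 96.5 μmol/min; Km = slope × Vmax = 0.005633 × 96.5 = 0.543 µM.

Km = 0.543 µM; Vmax = 96.5 μmol/min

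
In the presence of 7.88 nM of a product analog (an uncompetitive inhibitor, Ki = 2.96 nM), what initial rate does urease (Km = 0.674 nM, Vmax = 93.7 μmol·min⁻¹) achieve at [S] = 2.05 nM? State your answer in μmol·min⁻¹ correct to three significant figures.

23.5 μmol·min⁻¹

α = 1 + [I]/Ki = 1 + 7.88/2.96 = 3.662.
For an uncompetitive inhibitor, both parameters are divided by α, giving Vmax/α and Km/α: Km,app = 0.184 nM, Vmax,app = 25.6 μmol·min⁻¹.
v = Vmax,app·[S]/(Km,app + [S]) = 25.6 × 2.05/(0.184 + 2.05) = 23.5 μmol·min⁻¹.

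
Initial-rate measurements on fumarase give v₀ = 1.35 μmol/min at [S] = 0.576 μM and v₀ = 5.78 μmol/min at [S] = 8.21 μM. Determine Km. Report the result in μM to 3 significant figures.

From v = Vmax[S]/(Km+[S]), each point gives Vmax = v(Km+[S])/[S].
Equating: 1.35(Km+0.576)/0.576 = 5.78(Km+8.21)/8.21.
2.344·Km + 1.35 = 0.7040·Km + 5.78, so (2.344 − 0.7040)·Km = 5.78 − 1.35.
Km = 4.430/1.640 = 2.70 μM; then Vmax = 1.35(2.70+0.576)/0.576 = 7.68 μmol/min.

2.70 μM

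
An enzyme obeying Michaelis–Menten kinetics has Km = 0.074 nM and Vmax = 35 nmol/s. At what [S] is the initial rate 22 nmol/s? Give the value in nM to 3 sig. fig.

0.125 nM

Rearranging v = Vmax[S]/(Km+[S]) gives [S] = Km·v/(Vmax − v).
[S] = 0.074 × 22 / (35 − 22) = 1.628/13.00 = 0.125 nM.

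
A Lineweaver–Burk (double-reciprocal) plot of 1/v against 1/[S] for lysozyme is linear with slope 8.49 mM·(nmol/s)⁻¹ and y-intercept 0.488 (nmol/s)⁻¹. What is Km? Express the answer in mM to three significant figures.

y-intercept = 1/Vmax ⇒ Vmax = 2.05 nmol/s; slope = Km/Vmax ⇒ Km = slope × Vmax.
Km = 8.49 × 2.05 = 17.4 mM.

17.4 mM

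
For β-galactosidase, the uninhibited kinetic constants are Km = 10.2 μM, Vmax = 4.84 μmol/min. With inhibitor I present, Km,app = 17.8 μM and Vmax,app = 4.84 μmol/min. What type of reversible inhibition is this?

competitive

Km increases (10.2 → 17.8 μM) while Vmax is unchanged — the hallmark of competitive inhibition.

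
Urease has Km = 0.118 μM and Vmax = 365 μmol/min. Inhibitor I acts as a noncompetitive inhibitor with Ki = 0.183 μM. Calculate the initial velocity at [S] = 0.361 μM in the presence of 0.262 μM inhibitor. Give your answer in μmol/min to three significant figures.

With α = 1 + [I]/Ki = 1 + 0.262/0.183 = 2.432, the noncompetitive rate law is v = (Vmax/α)·[S] / (Km + [S]).
v = (365/2.432)×0.361 / (0.118 + 0.361) = 54.19/0.4790 = 113 μmol/min.

113 μmol/min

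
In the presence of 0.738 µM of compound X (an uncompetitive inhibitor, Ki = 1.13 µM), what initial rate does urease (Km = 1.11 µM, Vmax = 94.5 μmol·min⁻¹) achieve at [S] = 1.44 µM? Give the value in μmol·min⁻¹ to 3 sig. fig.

α = 1 + [I]/Ki = 1 + 0.738/1.13 = 1.653.
For an uncompetitive inhibitor, both parameters are divided by α, giving Vmax/α and Km/α: Km,app = 0.671 µM, Vmax,app = 57.2 μmol·min⁻¹.
v = Vmax,app·[S]/(Km,app + [S]) = 57.2 × 1.44/(0.671 + 1.44) = 39.0 μmol·min⁻¹.

39.0 μmol·min⁻¹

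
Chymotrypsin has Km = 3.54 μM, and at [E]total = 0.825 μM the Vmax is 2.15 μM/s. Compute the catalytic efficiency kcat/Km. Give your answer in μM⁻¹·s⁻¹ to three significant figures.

0.736 μM⁻¹·s⁻¹

kcat = Vmax/[E]total = 2.15/0.825 = 2.61 s⁻¹.
kcat/Km = 2.61/3.54 = 0.736 μM⁻¹·s⁻¹.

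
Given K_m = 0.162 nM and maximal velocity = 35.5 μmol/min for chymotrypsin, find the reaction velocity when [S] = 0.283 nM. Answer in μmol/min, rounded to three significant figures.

v = Vmax·[S]/(Km + [S]) = 35.5 × 0.283 / (0.162 + 0.283)
  = 10.05 / 0.4450 = 22.6 μmol/min.

22.6 μmol/min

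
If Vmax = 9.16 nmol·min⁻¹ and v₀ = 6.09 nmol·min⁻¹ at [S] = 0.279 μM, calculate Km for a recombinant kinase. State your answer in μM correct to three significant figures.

From v = Vmax[S]/(Km+[S]), Km = [S](Vmax − v)/v.
Km = 0.279 × (9.16 − 6.09) / 6.09 = 0.8565/6.09 = 0.141 μM.

0.141 μM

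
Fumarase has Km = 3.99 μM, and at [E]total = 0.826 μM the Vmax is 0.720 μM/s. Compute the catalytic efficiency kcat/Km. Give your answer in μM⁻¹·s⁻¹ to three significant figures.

0.218 μM⁻¹·s⁻¹

kcat = Vmax/[E]total = 0.720/0.826 = 0.872 s⁻¹.
kcat/Km = 0.872/3.99 = 0.218 μM⁻¹·s⁻¹.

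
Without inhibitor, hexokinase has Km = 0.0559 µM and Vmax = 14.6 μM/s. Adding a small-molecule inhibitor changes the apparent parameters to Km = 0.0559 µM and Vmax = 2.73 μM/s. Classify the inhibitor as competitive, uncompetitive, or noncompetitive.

noncompetitive

Vmax decreases (14.6 → 2.73 μM/s) while Km is unchanged — pure noncompetitive inhibition.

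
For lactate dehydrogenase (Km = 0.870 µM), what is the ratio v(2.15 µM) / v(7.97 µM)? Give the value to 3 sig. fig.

0.790

Since Vmax cancels, v₂/v₁ = [S]₂(Km+[S]₁) / [S]₁(Km+[S]₂).
= 2.15×(0.870+7.97) / (7.97×(0.870+2.15)) = 19.01/24.07 = 0.790.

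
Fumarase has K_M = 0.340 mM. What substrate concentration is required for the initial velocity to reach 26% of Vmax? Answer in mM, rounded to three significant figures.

v/Vmax = [S]/(Km+[S]) = 0.26, so [S] = Km·0.26/(1 − 0.26) = 0.340 × 0.3514.
[S] = 0.119 mM.

0.119 mM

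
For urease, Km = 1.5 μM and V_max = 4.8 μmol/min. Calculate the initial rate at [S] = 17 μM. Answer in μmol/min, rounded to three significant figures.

v = Vmax·[S]/(Km + [S]) = 4.8 × 17 / (1.5 + 17)
  = 81.60 / 18.50 = 4.41 μmol/min.

4.41 μmol/min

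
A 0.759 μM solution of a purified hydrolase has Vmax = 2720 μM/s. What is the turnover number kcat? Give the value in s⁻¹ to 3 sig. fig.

kcat = Vmax/[E]total = 2720 μM/s / 0.759 μM = 3580 s⁻¹.

3580 s⁻¹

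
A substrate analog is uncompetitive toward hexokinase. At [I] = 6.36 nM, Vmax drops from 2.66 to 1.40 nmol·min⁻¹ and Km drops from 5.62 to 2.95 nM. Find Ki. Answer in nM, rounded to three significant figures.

7.07 nM

Uncompetitive: Vmax,app = Vmax/α (and Km,app = Km/α) with α = 1 + [I]/Ki.
α = Vmax/Vmax,app = 2.66/1.40 = 1.900.
Since α = 1 + [I]/Ki, [I]/Ki = 1.900 − 1 = 0.9000 and Ki = 6.36/0.9000 = 7.07 nM.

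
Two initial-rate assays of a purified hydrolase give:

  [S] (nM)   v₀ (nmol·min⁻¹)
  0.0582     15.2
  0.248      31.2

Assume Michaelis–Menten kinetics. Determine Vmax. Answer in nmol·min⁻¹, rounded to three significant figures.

From v = Vmax[S]/(Km+[S]), each point gives Vmax = v(Km+[S])/[S].
Equating: 15.2(Km+0.0582)/0.0582 = 31.2(Km+0.248)/0.248.
261.2·Km + 15.2 = 125.8·Km + 31.2, so (261.2 − 125.8)·Km = 31.2 − 15.2.
Km = 16.00/135.4 = 0.118 nM; then Vmax = 15.2(0.118+0.0582)/0.0582 = 46.1 nmol·min⁻¹.

46.1 nmol·min⁻¹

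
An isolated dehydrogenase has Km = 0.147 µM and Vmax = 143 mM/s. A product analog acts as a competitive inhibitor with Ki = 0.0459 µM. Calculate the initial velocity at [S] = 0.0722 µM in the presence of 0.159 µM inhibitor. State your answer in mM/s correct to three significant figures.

With α = 1 + [I]/Ki = 1 + 0.159/0.0459 = 4.464, the competitive rate law is v = Vmax[S] / (αKm + [S]).
v = 143×0.0722 / (4.464×0.147 + 0.0722) = 10.32/0.7284 = 14.2 mM/s.

14.2 mM/s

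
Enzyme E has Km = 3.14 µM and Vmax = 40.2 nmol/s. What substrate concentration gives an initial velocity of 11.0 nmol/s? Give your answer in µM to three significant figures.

The required fractional saturation is v/Vmax = 11.0/40.2 = 0.2736.
Then [S]/(Km+[S]) = 0.2736 ⇒ [S] = 3.14 × 0.2736/(1 − 0.2736) = 1.18 µM.

1.18 µM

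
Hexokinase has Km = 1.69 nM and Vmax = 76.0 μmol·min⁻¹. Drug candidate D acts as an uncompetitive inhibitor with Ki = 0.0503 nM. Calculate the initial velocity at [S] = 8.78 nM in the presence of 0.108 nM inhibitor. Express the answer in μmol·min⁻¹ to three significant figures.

22.8 μmol·min⁻¹

With α = 1 + [I]/Ki = 1 + 0.108/0.0503 = 3.147, the uncompetitive rate law is v = (Vmax/α)·[S] / (Km/α + [S]).
v = (76.0/3.147)×8.78 / (1.69/3.147 + 8.78) = 212.0/9.317 = 22.8 μmol·min⁻¹.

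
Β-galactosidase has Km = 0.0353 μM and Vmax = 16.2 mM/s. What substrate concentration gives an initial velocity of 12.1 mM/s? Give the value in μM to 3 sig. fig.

0.104 μM

Rearranging v = Vmax[S]/(Km+[S]) gives [S] = Km·v/(Vmax − v).
[S] = 0.0353 × 12.1 / (16.2 − 12.1) = 0.4271/4.100 = 0.104 μM.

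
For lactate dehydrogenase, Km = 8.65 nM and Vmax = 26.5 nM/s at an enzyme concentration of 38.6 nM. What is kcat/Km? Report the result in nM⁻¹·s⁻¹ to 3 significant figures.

0.0794 nM⁻¹·s⁻¹

kcat = Vmax/[E]total = 26.5/38.6 = 0.687 s⁻¹.
kcat/Km = 0.687/8.65 = 0.0794 nM⁻¹·s⁻¹.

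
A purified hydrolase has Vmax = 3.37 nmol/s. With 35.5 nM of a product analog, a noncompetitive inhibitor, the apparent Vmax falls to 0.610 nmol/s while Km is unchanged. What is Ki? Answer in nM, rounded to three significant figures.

Noncompetitive: Vmax,app = Vmax/α with α = 1 + [I]/Ki.
α = Vmax/Vmax,app = 3.37/0.610 = 5.525.
Ki = [I]/(α − 1) = 35.5/4.525 = 7.85 nM.

7.85 nM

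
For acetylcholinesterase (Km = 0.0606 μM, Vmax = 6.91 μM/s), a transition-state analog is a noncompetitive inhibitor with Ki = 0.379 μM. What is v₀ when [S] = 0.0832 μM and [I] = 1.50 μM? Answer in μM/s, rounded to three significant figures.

0.806 μM/s

With α = 1 + [I]/Ki = 1 + 1.50/0.379 = 4.958, the noncompetitive rate law is v = (Vmax/α)·[S] / (Km + [S]).
v = (6.91/4.958)×0.0832 / (0.0606 + 0.0832) = 0.1160/0.1438 = 0.806 μM/s.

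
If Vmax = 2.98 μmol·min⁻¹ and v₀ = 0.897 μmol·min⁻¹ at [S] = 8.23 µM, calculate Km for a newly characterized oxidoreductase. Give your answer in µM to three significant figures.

19.1 µM

From v = Vmax[S]/(Km+[S]), Km = [S](Vmax − v)/v.
Km = 8.23 × (2.98 − 0.897) / 0.897 = 17.14/0.897 = 19.1 µM.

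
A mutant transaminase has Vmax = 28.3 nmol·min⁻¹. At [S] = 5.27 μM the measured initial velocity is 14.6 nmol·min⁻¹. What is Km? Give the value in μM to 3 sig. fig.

4.95 μM

From v = Vmax[S]/(Km+[S]), Km = [S](Vmax − v)/v.
Km = 5.27 × (28.3 − 14.6) / 14.6 = 72.20/14.6 = 4.95 μM.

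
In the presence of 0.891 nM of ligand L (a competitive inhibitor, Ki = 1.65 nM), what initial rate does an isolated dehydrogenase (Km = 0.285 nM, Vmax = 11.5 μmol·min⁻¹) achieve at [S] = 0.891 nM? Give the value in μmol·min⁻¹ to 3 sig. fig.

7.70 μmol·min⁻¹

α = 1 + [I]/Ki = 1 + 0.891/1.65 = 1.540.
For a competitive inhibitor, Vmax is unchanged and the apparent Km becomes α·Km: Km,app = 0.439 nM, Vmax,app = 11.5 μmol·min⁻¹.
v = Vmax,app·[S]/(Km,app + [S]) = 11.5 × 0.891/(0.439 + 0.891) = 7.70 μmol·min⁻¹.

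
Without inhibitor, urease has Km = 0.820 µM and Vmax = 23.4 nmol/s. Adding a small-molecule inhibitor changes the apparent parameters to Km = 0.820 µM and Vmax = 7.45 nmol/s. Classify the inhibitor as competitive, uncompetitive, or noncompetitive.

noncompetitive

Vmax decreases (23.4 → 7.45 nmol/s) while Km is unchanged — pure noncompetitive inhibition.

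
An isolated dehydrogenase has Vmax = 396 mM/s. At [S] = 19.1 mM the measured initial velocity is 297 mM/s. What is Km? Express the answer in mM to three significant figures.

v/Vmax = 297/396 = 0.7500 = [S]/(Km+[S]).
So Km + [S] = [S]/0.7500 = 25.47 mM, giving Km = 25.47 − 19.1 = 6.37 mM.

6.37 mM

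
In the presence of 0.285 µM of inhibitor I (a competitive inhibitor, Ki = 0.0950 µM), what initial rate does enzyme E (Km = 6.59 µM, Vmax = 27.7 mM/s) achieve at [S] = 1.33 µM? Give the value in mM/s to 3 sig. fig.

With α = 1 + [I]/Ki = 1 + 0.285/0.0950 = 4.000, the competitive rate law is v = Vmax[S] / (αKm + [S]).
v = 27.7×1.33 / (4.000×6.59 + 1.33) = 36.84/27.69 = 1.33 mM/s.

1.33 mM/s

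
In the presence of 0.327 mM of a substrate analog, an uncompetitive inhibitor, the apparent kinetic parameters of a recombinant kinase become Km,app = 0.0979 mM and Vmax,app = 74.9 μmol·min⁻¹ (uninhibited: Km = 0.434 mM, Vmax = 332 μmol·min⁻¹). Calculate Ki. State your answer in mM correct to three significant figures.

0.0953 mM

Uncompetitive: Vmax,app = Vmax/α (and Km,app = Km/α) with α = 1 + [I]/Ki.
α = Vmax/Vmax,app = 332/74.9 = 4.433.
Since α = 1 + [I]/Ki, [I]/Ki = 4.433 − 1 = 3.433 and Ki = 0.327/3.433 = 0.0953 mM.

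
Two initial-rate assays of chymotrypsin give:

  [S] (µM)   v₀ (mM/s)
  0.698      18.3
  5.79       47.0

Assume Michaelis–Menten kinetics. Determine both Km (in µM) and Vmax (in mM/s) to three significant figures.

Km = 1.59 µM; Vmax = 59.9 mM/s

In reciprocal form, 1/v = (Km/Vmax)·(1/[S]) + 1/Vmax. The two points give (1/[S], 1/v) = (1.433, 0.05464) and (0.1727, 0.02128).
Slope = (0.05464 − 0.02128)/(1.433 − 0.1727) = 0.02648; intercept = 0.05464 − 0.02648×1.433 = 0.01670.
Vmax = 1/intercept = 59.9 mM/s; Km = slope × Vmax = 0.02648 × 59.9 = 1.59 µM.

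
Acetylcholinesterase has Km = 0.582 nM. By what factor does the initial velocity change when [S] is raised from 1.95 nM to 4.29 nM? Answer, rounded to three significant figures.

1.14

The fractional saturations are [S]/(Km+[S]) = 1.95/2.532 = 0.7701 and 4.29/4.872 = 0.8805.
v₂/v₁ is just their ratio: 0.8805/0.7701 = 1.14.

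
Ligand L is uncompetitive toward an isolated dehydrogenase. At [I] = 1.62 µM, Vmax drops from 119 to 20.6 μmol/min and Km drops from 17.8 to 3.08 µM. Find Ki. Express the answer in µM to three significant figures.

Uncompetitive: Vmax,app = Vmax/α (and Km,app = Km/α) with α = 1 + [I]/Ki.
α = Vmax/Vmax,app = 119/20.6 = 5.777.
Since α = 1 + [I]/Ki, [I]/Ki = 5.777 − 1 = 4.777 and Ki = 1.62/4.777 = 0.339 µM.

0.339 µM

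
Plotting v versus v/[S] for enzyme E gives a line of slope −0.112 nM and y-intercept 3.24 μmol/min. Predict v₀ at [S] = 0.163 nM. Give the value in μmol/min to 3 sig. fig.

In the Eadie–Hofstee form v = Vmax − Km·(v/[S]), the slope is −Km and the intercept is Vmax, so Km = 0.112 nM and Vmax = 3.24 μmol/min.
v = 3.24 × 0.163/(0.112 + 0.163) = 1.92 μmol/min.

1.92 μmol/min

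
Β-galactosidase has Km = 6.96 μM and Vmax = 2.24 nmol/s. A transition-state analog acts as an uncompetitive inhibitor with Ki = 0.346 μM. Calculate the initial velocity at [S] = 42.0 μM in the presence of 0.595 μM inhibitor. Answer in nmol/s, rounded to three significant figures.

α = 1 + [I]/Ki = 1 + 0.595/0.346 = 2.720.
For an uncompetitive inhibitor, both parameters are divided by α, giving Vmax/α and Km/α: Km,app = 2.56 μM, Vmax,app = 0.824 nmol/s.
v = Vmax,app·[S]/(Km,app + [S]) = 0.824 × 42.0/(2.56 + 42.0) = 0.776 nmol/s.

0.776 nmol/s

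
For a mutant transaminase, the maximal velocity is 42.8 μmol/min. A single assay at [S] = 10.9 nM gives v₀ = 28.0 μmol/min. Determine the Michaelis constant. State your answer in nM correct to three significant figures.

v/Vmax = 28.0/42.8 = 0.6542 = [S]/(Km+[S]).
So Km + [S] = [S]/0.6542 = 16.66 nM, giving Km = 16.66 − 10.9 = 5.76 nM.

5.76 nM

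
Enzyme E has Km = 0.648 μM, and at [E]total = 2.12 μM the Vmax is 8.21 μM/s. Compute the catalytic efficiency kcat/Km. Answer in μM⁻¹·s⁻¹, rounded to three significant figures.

kcat = Vmax/[E]total = 8.21/2.12 = 3.87 s⁻¹.
kcat/Km = 3.87/0.648 = 5.98 μM⁻¹·s⁻¹.

5.98 μM⁻¹·s⁻¹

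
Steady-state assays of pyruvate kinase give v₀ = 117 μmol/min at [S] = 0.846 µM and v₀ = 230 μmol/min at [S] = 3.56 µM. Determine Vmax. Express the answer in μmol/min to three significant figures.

In reciprocal form, 1/v = (Km/Vmax)·(1/[S]) + 1/Vmax. The two points give (1/[S], 1/v) = (1.182, 0.008547) and (0.2809, 0.004348).
Slope = (0.008547 − 0.004348)/(1.182 − 0.2809) = 0.004660; intercept = 0.008547 − 0.004660×1.182 = 0.003039.
Vmax = 1/intercept = 329 μmol/min; Km = slope × Vmax = 0.004660 × 329 = 1.53 µM.

329 μmol/min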